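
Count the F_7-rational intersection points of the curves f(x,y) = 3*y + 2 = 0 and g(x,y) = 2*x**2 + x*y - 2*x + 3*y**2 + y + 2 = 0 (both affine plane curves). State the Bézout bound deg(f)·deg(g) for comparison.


Common zeros: ∅; count = 0; Bézout bound = 2.

deg(f) = 1, deg(g) = 2, so Bézout bound = 2.
Scan x ∈ F_7. For each x, list the y ∈ F_7 with f(x, y) ≡ 0 and those with g(x, y) ≡ 0 (mod 7); the common zeros in that column are the intersection.
  x = 0: f ≡ 0 at y ∈ {4}; g ≡ 0 at y ∈ ∅; common: ∅.
  x = 1: f ≡ 0 at y ∈ {4}; g ≡ 0 at y ∈ {1, 3}; common: ∅.
  x = 2: f ≡ 0 at y ∈ {4}; g ≡ 0 at y ∈ {3}; common: ∅.
  x = 3: f ≡ 0 at y ∈ {4}; g ≡ 0 at y ∈ {0, 1}; common: ∅.
  x = 4: f ≡ 0 at y ∈ {4}; g ≡ 0 at y ∈ {5}; common: ∅.
  x = 5: f ≡ 0 at y ∈ {4}; g ≡ 0 at y ∈ {0, 5}; common: ∅.
  x = 6: f ≡ 0 at y ∈ {4}; g ≡ 0 at y ∈ ∅; common: ∅.
Collecting: common zeros = ∅, so the count is 0.
Comparison with the Bézout bound: 0 ≤ 2 = deg(f)·deg(g), as expected for curves with no common component (the affine F_7-count falls short of the bound because intersections may lie at infinity, over extension fields, or carry multiplicity).


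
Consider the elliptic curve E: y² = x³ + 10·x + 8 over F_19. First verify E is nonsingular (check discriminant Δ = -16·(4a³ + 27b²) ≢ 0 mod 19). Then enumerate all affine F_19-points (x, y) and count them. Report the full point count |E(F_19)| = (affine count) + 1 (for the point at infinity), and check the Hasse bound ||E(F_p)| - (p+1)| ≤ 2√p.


Affine points = {(1, 0), (2, 6), (2, 13), (4, 6), (4, 13), (8, 7), (8, 12), (10, 5), (10, 14), (11, 9), (11, 10), (13, 6), (13, 13), (14, 2), (14, 17), (18, 4), (18, 15)}; affine count = 17; |E(F_19)| = 18.

Discriminant check: Δ ∝ 4a³ + 27b² = 4·10³ + 27·8² = 4·1000 + 27·64 ≡ 9 (mod 19). Nonzero ⇒ E is nonsingular.
For each x ∈ F_19, compute rhs = x³ + 10·x + 8 mod 19, then count y ∈ F_19 with y² ≡ rhs.
  x = 0: rhs = 8, matching y values: none (0 points).
  x = 1: rhs = 0, matching y values: 0 (1 points).
  x = 2: rhs = 17, matching y values: 6, 13 (2 points).
  x = 3: rhs = 8, matching y values: none (0 points).
  x = 4: rhs = 17, matching y values: 6, 13 (2 points).
  x = 5: rhs = 12, matching y values: none (0 points).
  x = 6: rhs = 18, matching y values: none (0 points).
  x = 7: rhs = 3, matching y values: none (0 points).
  x = 8: rhs = 11, matching y values: 7, 12 (2 points).
  x = 9: rhs = 10, matching y values: none (0 points).
  x = 10: rhs = 6, matching y values: 5, 14 (2 points).
  x = 11: rhs = 5, matching y values: 9, 10 (2 points).
  x = 12: rhs = 13, matching y values: none (0 points).
  x = 13: rhs = 17, matching y values: 6, 13 (2 points).
  x = 14: rhs = 4, matching y values: 2, 17 (2 points).
  x = 15: rhs = 18, matching y values: none (0 points).
  x = 16: rhs = 8, matching y values: none (0 points).
  x = 17: rhs = 18, matching y values: none (0 points).
  x = 18: rhs = 16, matching y values: 4, 15 (2 points).
Total affine count: 17.
Full point count |E(F_19)| = 17 + 1 = 18.
Hasse bound: |18 − (19+1)| = |-2| = 2 ≤ 2√19 ≈ 8.7178 ✓.


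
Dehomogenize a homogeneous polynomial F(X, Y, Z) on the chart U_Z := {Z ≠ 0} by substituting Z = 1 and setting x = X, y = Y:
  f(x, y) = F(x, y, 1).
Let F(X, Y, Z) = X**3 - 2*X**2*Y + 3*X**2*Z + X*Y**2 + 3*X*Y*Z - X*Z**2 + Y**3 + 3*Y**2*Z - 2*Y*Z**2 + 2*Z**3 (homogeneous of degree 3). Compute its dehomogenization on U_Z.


f(x, y) = x**3 - 2*x**2*y + 3*x**2 + x*y**2 + 3*x*y - x + y**3 + 3*y**2 - 2*y + 2

On U_Z we set Z = 1. Each monomial c·X^i·Y^j·Z^k in F becomes c·x^i·y^j·1^k = c·x^i·y^j.
Substituting Z = 1: F(X, Y, 1) = x**3 - 2*x**2*y + 3*x**2 + x*y**2 + 3*x*y - x + y**3 + 3*y**2 - 2*y + 2.
Note: deg(f) ≤ deg(F) = 3; strict inequality happens when F is divisible by Z (lost terms).


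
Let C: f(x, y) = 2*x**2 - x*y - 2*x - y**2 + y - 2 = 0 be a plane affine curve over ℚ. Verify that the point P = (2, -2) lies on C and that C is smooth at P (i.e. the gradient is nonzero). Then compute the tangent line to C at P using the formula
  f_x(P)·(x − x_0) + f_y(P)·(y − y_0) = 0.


Tangent line at P: 8*x + 3*y - 10 = 0.

Step 1: f(2, -2) = 0, so P lies on C.
Step 2: partial derivatives
  f_x(x, y) = 4*x - y - 2, f_y(x, y) = -x - 2*y + 1.
  f_x(P) = 8, f_y(P) = 3 (gradient nonzero, so P is smooth).
Step 3: tangent line at P: 8·(x − 2) + 3·(y − -2) = 0.
Expanding: 8*x + 3*y - 10 = 0.


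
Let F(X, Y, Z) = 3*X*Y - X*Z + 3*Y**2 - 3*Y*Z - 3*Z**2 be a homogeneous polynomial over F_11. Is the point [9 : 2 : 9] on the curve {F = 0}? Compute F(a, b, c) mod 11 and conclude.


F(9,2,9) ≡ 7 (mod 11); P is NOT on the curve.

Evaluate F(9, 2, 9) term-by-term (mod 11).
  3*X*Y ↦ 3·9·2·1 = 54
  -X*Z ↦ -1·9·1·9 = -81
  3*Y**2 ↦ 3·1·4·1 = 12
  -3*Y*Z ↦ -3·1·2·9 = -54
  -3*Z**2 ↦ -3·1·1·81 = -243
Sum: F(9, 2, 9) = (54) + (-81) + (12) + (-54) + (-243) = -312.
Reducing mod 11: -312 ≡ 7 (mod 11).
Since F(a, b, c) ≡ 7 ≠ 0 (mod 11), P does NOT lie on the curve.


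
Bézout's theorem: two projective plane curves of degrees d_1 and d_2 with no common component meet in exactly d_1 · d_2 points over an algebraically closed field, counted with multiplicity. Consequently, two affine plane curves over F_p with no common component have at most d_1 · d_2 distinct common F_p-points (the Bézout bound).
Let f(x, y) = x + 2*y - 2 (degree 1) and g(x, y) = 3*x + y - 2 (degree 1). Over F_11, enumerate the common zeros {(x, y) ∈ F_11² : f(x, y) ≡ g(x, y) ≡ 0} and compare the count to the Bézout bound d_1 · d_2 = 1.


Common zeros: {(7, 3)}; count = 1; Bézout bound = 1.

deg(f) = 1, deg(g) = 1, so Bézout bound = 1.
Scan x ∈ F_11. For each x, list the y ∈ F_11 with f(x, y) ≡ 0 and those with g(x, y) ≡ 0 (mod 11); the common zeros in that column are the intersection.
  x = 0: f ≡ 0 at y ∈ {1}; g ≡ 0 at y ∈ {2}; common: ∅.
  x = 1: f ≡ 0 at y ∈ {6}; g ≡ 0 at y ∈ {10}; common: ∅.
  x = 2: f ≡ 0 at y ∈ {0}; g ≡ 0 at y ∈ {7}; common: ∅.
  x = 3: f ≡ 0 at y ∈ {5}; g ≡ 0 at y ∈ {4}; common: ∅.
  x = 4: f ≡ 0 at y ∈ {10}; g ≡ 0 at y ∈ {1}; common: ∅.
  x = 5: f ≡ 0 at y ∈ {4}; g ≡ 0 at y ∈ {9}; common: ∅.
  x = 6: f ≡ 0 at y ∈ {9}; g ≡ 0 at y ∈ {6}; common: ∅.
  x = 7: f ≡ 0 at y ∈ {3}; g ≡ 0 at y ∈ {3}; common: {3}.
  x = 8: f ≡ 0 at y ∈ {8}; g ≡ 0 at y ∈ {0}; common: ∅.
  x = 9: f ≡ 0 at y ∈ {2}; g ≡ 0 at y ∈ {8}; common: ∅.
  x = 10: f ≡ 0 at y ∈ {7}; g ≡ 0 at y ∈ {5}; common: ∅.
Collecting: common zeros = {(7, 3)}, so the count is 1.
Comparison with the Bézout bound: 1 ≤ 1 = deg(f)·deg(g), as expected for curves with no common component (the bound is attained).


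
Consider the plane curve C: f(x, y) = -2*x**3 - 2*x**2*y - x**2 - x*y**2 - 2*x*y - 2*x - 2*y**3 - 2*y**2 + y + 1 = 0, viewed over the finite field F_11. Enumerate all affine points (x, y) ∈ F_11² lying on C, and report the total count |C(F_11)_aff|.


Affine F_11-points: {(0, 10), (1, 7), (2, 2), (4, 1), (5, 1), (6, 1), (6, 2), (6, 4), (7, 0), (8, 10), (9, 10)}; count = 11.

For each of the 121 pairs (x, y) ∈ F_11², evaluate f(x, y) mod 11. Record the zeros.
  x = 0: [0↦1, 1↦9, 2↦1, 3↦9, 4↦10, 5↦3, 6↦9, 7↦5, 8↦1, 9↦7, 10↦0]  zeros at y ∈ {10}
  x = 1: [0↦7, 1↦10, 2↦6, 3↦5, 4↦6, 5↦8, 6↦10, 7↦0, 8↦10, 9↦6, 10↦9]  zeros at y ∈ {7}
  x = 2: [0↦10, 1↦4, 2↦0, 3↦8, 4↦5, 5↦1, 6↦6, 7↦8, 8↦6, 9↦10, 10↦8]  zeros at y ∈ {2}
  x = 3: [0↦9, 1↦1, 2↦4, 3↦6, 4↦6, 5↦3, 6↦7, 7↦6, 8↦10, 9↦7, 10↦7]  zeros at y ∈ ∅
  x = 4: [0↦3, 1↦0, 2↦6, 3↦9, 4↦8, 5↦2, 6↦1, 7↦4, 8↦10, 9↦7, 10↦5]  zeros at y ∈ {1}
  x = 5: [0↦2, 1↦0, 2↦5, 3↦5, 4↦10, 5↦8, 6↦9, 7↦1, 8↦5, 9↦9, 10↦1]  zeros at y ∈ {1}
  x = 6: [0↦5, 1↦0, 2↦0, 3↦4, 4↦0, 5↦9, 6↦8, 7↦7, 8↦5, 9↦1, 10↦5]  zeros at y ∈ {1, 2, 4}
  x = 7: [0↦0, 1↦10, 2↦1, 3↦5, 4↦10, 5↦4, 6↦8, 7↦10, 8↦9, 9↦4, 10↦5]  zeros at y ∈ {0}
  x = 8: [0↦8, 1↦7, 2↦7, 3↦7, 4↦6, 5↦3, 6↦8, 7↦9, 8↦5, 9↦6, 10↦0]  zeros at y ∈ {10}
  x = 9: [0↦6, 1↦1, 2↦6, 3↦9, 4↦9, 5↦5, 6↦7, 7↦3, 8↦3, 9↦6, 10↦0]  zeros at y ∈ {10}
  x = 10: [0↦4, 1↦2, 2↦8, 3↦10, 4↦7, 5↦9, 6↦4, 7↦2, 8↦2, 9↦3, 10↦4]  zeros at y ∈ ∅
Collecting zeros: affine points = {(0, 10), (1, 7), (2, 2), (4, 1), (5, 1), (6, 1), (6, 2), (6, 4), (7, 0), (8, 10), (9, 10)}.
Total count |C(F_11)_aff| = 11.


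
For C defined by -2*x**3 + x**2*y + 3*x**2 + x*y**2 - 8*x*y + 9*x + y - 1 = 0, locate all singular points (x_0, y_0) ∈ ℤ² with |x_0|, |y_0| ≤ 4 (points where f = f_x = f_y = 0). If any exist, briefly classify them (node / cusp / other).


Singular points: {(1, 3)}; classification: cusp.

Compute partial derivatives:
  f_x = -6*x**2 + 2*x*y + 6*x + y**2 - 8*y + 9.
  f_y = x**2 + 2*x*y - 8*x + 1.
Scan x_0 ∈ {−4, ..., 4}. For each x_0, f_y(x_0, y) is a polynomial in y; find its integer roots y ∈ {−4, ..., 4}, then test f_x and f at those candidates.
  x = -4: f_y(-4, y) = 49 - 8*y; no integer root y with |y| ≤ 4.
  x = -3: f_y(-3, y) = 34 - 6*y; no integer root y with |y| ≤ 4.
  x = -2: f_y(-2, y) = 21 - 4*y; no integer root y with |y| ≤ 4.
  x = -1: f_y(-1, y) = 10 - 2*y; no integer root y with |y| ≤ 4.
  x = 0: f_y(0, y) = 1; no integer root y with |y| ≤ 4.
  x = 1: f_y(1, y) = 2*y - 6; vanishes at y ∈ {3}. (1, 3): f_x = 0, f = 0 — SINGULAR.
  x = 2: f_y(2, y) = 4*y - 11; no integer root y with |y| ≤ 4.
  x = 3: f_y(3, y) = 6*y - 14; no integer root y with |y| ≤ 4.
  x = 4: f_y(4, y) = 8*y - 15; no integer root y with |y| ≤ 4.
Only singular point on the grid: (1, 3).
Classify: substitute x = 1 + u, y = 3 + v and expand: f = -2*u**3 + u**2*v + u*v**2 + v**2.
No constant or linear terms (consistent with a singular point). Quadratic part: v**2. Cubic part: -2*u**3 + u**2*v + u*v**2.
The quadratic part v**2 is a perfect square, so there is a single (double) tangent line v = 0, i.e. y = 3. Restricting the cubic part to that line (v = 0) leaves -2*u**3 ≠ 0, so f is not divisible by v and the branch is v² ≈ 2*u**3 to lowest order — this is a cusp.
Classification: cusp.


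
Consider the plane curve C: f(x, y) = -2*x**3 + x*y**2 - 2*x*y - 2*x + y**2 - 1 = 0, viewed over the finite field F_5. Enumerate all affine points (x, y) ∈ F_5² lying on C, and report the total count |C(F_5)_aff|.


Affine F_5-points: {(0, 1), (0, 4), (1, 0), (1, 1), (4, 1)}; count = 5.

For each of the 25 pairs (x, y) ∈ F_5², evaluate f(x, y) mod 5. Record the zeros.
  x = 0: [0↦4, 1↦0, 2↦3, 3↦3, 4↦0]  zeros at y ∈ {1, 4}
  x = 1: [0↦0, 1↦0, 2↦4, 3↦2, 4↦4]  zeros at y ∈ {0, 1}
  x = 2: [0↦4, 1↦3, 2↦3, 3↦4, 4↦1]  zeros at y ∈ ∅
  x = 3: [0↦4, 1↦2, 2↦3, 3↦2, 4↦4]  zeros at y ∈ ∅
  x = 4: [0↦3, 1↦0, 2↦2, 3↦4, 4↦1]  zeros at y ∈ {1}
Collecting zeros: affine points = {(0, 1), (0, 4), (1, 0), (1, 1), (4, 1)}.
Total count |C(F_5)_aff| = 5.


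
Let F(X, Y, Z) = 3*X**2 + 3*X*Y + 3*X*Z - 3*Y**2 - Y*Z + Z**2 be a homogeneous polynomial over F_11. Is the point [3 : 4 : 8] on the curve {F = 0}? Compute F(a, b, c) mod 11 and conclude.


F(3,4,8) ≡ 9 (mod 11); P is NOT on the curve.

Evaluate F(3, 4, 8) term-by-term (mod 11).
  3*X**2 ↦ 3·9·1·1 = 27
  3*X*Y ↦ 3·3·4·1 = 36
  3*X*Z ↦ 3·3·1·8 = 72
  -3*Y**2 ↦ -3·1·16·1 = -48
  -Y*Z ↦ -1·1·4·8 = -32
  Z**2 ↦ 1·1·1·64 = 64
Sum: F(3, 4, 8) = (27) + (36) + (72) + (-48) + (-32) + (64) = 119.
Reducing mod 11: 119 ≡ 9 (mod 11).
Since F(a, b, c) ≡ 9 ≠ 0 (mod 11), P does NOT lie on the curve.


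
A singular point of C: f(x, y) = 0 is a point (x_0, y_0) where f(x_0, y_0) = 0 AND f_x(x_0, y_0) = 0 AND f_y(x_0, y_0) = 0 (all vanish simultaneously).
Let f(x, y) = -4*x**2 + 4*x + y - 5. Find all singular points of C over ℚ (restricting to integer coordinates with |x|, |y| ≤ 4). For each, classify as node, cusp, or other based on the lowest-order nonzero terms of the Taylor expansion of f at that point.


No singular points in the scanned grid; C is smooth there.

Compute partial derivatives:
  f_x = 4 - 8*x.
  f_y = 1.
f_y = 1 is a nonzero constant, so f_y never vanishes: no point (x, y) can satisfy f = f_x = f_y = 0. In particular no (x, y) ∈ {−4, ..., 4}² is singular; the curve is smooth.


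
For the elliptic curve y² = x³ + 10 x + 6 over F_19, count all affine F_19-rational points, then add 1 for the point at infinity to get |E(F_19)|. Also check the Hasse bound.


Affine points = {(0, 5), (0, 14), (1, 6), (1, 13), (3, 5), (3, 14), (6, 4), (6, 15), (7, 1), (7, 18), (8, 3), (8, 16), (10, 2), (10, 17), (12, 7), (12, 12), (15, 4), (15, 15), (16, 5), (16, 14), (17, 4), (17, 15)}; affine count = 22; |E(F_19)| = 23.

Discriminant check: Δ ∝ 4a³ + 27b² = 4·10³ + 27·6² = 4·1000 + 27·36 ≡ 13 (mod 19). Nonzero ⇒ E is nonsingular.
For each x ∈ F_19, compute rhs = x³ + 10·x + 6 mod 19, then count y ∈ F_19 with y² ≡ rhs.
  x = 0: rhs = 6, matching y values: 5, 14 (2 points).
  x = 1: rhs = 17, matching y values: 6, 13 (2 points).
  x = 2: rhs = 15, matching y values: none (0 points).
  x = 3: rhs = 6, matching y values: 5, 14 (2 points).
  x = 4: rhs = 15, matching y values: none (0 points).
  x = 5: rhs = 10, matching y values: none (0 points).
  x = 6: rhs = 16, matching y values: 4, 15 (2 points).
  x = 7: rhs = 1, matching y values: 1, 18 (2 points).
  x = 8: rhs = 9, matching y values: 3, 16 (2 points).
  x = 9: rhs = 8, matching y values: none (0 points).
  x = 10: rhs = 4, matching y values: 2, 17 (2 points).
  x = 11: rhs = 3, matching y values: none (0 points).
  x = 12: rhs = 11, matching y values: 7, 12 (2 points).
  x = 13: rhs = 15, matching y values: none (0 points).
  x = 14: rhs = 2, matching y values: none (0 points).
  x = 15: rhs = 16, matching y values: 4, 15 (2 points).
  x = 16: rhs = 6, matching y values: 5, 14 (2 points).
  x = 17: rhs = 16, matching y values: 4, 15 (2 points).
  x = 18: rhs = 14, matching y values: none (0 points).
Total affine count: 22.
Full point count |E(F_19)| = 22 + 1 = 23.
Hasse bound: |23 − (19+1)| = |3| = 3 ≤ 2√19 ≈ 8.7178 ✓.


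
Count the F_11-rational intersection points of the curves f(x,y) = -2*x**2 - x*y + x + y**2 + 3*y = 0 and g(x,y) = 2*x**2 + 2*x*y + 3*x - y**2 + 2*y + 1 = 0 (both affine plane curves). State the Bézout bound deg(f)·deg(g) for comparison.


Common zeros: {(4, 3)}; count = 1; Bézout bound = 4.

deg(f) = 2, deg(g) = 2, so Bézout bound = 4.
Scan x ∈ F_11. For each x, list the y ∈ F_11 with f(x, y) ≡ 0 and those with g(x, y) ≡ 0 (mod 11); the common zeros in that column are the intersection.
  x = 0: f ≡ 0 at y ∈ {0, 8}; g ≡ 0 at y ∈ ∅; common: ∅.
  x = 1: f ≡ 0 at y ∈ ∅; g ≡ 0 at y ∈ ∅; common: ∅.
  x = 2: f ≡ 0 at y ∈ {2, 8}; g ≡ 0 at y ∈ ∅; common: ∅.
  x = 3: f ≡ 0 at y ∈ {2, 9}; g ≡ 0 at y ∈ {4}; common: ∅.
  x = 4: f ≡ 0 at y ∈ {3, 9}; g ≡ 0 at y ∈ {3, 7}; common: {3}.
  x = 5: f ≡ 0 at y ∈ ∅; g ≡ 0 at y ∈ {0, 1}; common: ∅.
  x = 6: f ≡ 0 at y ∈ {0, 3}; g ≡ 0 at y ∈ ∅; common: ∅.
  x = 7: f ≡ 0 at y ∈ ∅; g ≡ 0 at y ∈ ∅; common: ∅.
  x = 8: f ≡ 0 at y ∈ ∅; g ≡ 0 at y ∈ {3, 4}; common: ∅.
  x = 9: f ≡ 0 at y ∈ ∅; g ≡ 0 at y ∈ {1, 8}; common: ∅.
  x = 10: f ≡ 0 at y ∈ ∅; g ≡ 0 at y ∈ {0}; common: ∅.
Collecting: common zeros = {(4, 3)}, so the count is 1.
Comparison with the Bézout bound: 1 ≤ 4 = deg(f)·deg(g), as expected for curves with no common component (the affine F_11-count falls short of the bound because intersections may lie at infinity, over extension fields, or carry multiplicity).


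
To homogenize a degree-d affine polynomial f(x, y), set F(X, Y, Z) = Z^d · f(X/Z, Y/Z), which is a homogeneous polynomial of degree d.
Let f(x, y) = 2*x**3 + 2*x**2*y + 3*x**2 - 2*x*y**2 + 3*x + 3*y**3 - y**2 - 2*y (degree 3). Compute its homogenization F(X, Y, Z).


F(X, Y, Z) = 2*X**3 + 2*X**2*Y + 3*X**2*Z - 2*X*Y**2 + 3*X*Z**2 + 3*Y**3 - Y**2*Z - 2*Y*Z**2

deg(f) = 3.
Substitute x = X/Z, y = Y/Z into f, then multiply by Z^3.
  monomial 2·x^3·y^0 ↦ 2·X^3·Y^0·Z^0.
  monomial 2·x^2·y^1 ↦ 2·X^2·Y^1·Z^0.
  monomial 3·x^2·y^0 ↦ 3·X^2·Y^0·Z^1.
  monomial -2·x^1·y^2 ↦ -2·X^1·Y^2·Z^0.
  monomial 3·x^1·y^0 ↦ 3·X^1·Y^0·Z^2.
  monomial 3·x^0·y^3 ↦ 3·X^0·Y^3·Z^0.
  monomial -1·x^0·y^2 ↦ -1·X^0·Y^2·Z^1.
  monomial -2·x^0·y^1 ↦ -2·X^0·Y^1·Z^2.
Collecting: F(X, Y, Z) = 2*X**3 + 2*X**2*Y + 3*X**2*Z - 2*X*Y**2 + 3*X*Z**2 + 3*Y**3 - Y**2*Z - 2*Y*Z**2.


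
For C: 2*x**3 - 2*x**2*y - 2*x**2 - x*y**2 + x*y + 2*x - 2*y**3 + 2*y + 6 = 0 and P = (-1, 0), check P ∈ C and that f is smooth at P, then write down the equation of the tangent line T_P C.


Tangent line at P: 12*x - y + 12 = 0.

Step 1: f(-1, 0) = 0, so P lies on C.
Step 2: partial derivatives
  f_x(x, y) = 6*x**2 - 4*x*y - 4*x - y**2 + y + 2, f_y(x, y) = -2*x**2 - 2*x*y + x - 6*y**2 + 2.
  f_x(P) = 12, f_y(P) = -1 (gradient nonzero, so P is smooth).
Step 3: tangent line at P: 12·(x − -1) + -1·(y − 0) = 0.
Expanding: 12*x - y + 12 = 0.


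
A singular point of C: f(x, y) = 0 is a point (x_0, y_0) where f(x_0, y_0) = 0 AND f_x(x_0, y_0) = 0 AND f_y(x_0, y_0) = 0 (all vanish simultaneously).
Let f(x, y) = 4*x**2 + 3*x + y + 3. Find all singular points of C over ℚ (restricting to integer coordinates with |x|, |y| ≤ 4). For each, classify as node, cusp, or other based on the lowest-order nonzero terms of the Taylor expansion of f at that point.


No singular points in the scanned grid; C is smooth there.

Compute partial derivatives:
  f_x = 8*x + 3.
  f_y = 1.
f_y = 1 is a nonzero constant, so f_y never vanishes: no point (x, y) can satisfy f = f_x = f_y = 0. In particular no (x, y) ∈ {−4, ..., 4}² is singular; the curve is smooth.


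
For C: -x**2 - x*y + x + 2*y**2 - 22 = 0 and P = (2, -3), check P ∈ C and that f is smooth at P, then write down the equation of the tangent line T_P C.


Tangent line at P: -14*y - 42 = 0.

Step 1: f(2, -3) = 0, so P lies on C.
Step 2: partial derivatives
  f_x(x, y) = -2*x - y + 1, f_y(x, y) = -x + 4*y.
  f_x(P) = 0, f_y(P) = -14 (gradient nonzero, so P is smooth).
Step 3: tangent line at P: 0·(x − 2) + -14·(y − -3) = 0.
Expanding: -14*y - 42 = 0.


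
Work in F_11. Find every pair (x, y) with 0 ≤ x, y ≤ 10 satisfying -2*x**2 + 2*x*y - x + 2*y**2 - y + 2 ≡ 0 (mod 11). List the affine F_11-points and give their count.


Affine F_11-points: {(1, 6), (1, 10), (3, 4), (3, 10), (6, 4), (6, 7), (7, 1), (7, 9), (10, 1), (10, 6)}; count = 10.

For each of the 121 pairs (x, y) ∈ F_11², evaluate f(x, y) mod 11. Record the zeros.
  x = 0: [0↦2, 1↦3, 2↦8, 3↦6, 4↦8, 5↦3, 6↦2, 7↦5, 8↦1, 9↦1, 10↦5]  zeros at y ∈ ∅
  x = 1: [0↦10, 1↦2, 2↦9, 3↦9, 4↦2, 5↦10, 6↦0, 7↦5, 8↦3, 9↦5, 10↦0]  zeros at y ∈ {6, 10}
  x = 2: [0↦3, 1↦8, 2↦6, 3↦8, 4↦3, 5↦2, 6↦5, 7↦1, 8↦1, 9↦5, 10↦2]  zeros at y ∈ ∅
  x = 3: [0↦3, 1↦10, 2↦10, 3↦3, 4↦0, 5↦1, 6↦6, 7↦4, 8↦6, 9↦1, 10↦0]  zeros at y ∈ {4, 10}
  x = 4: [0↦10, 1↦8, 2↦10, 3↦5, 4↦4, 5↦7, 6↦3, 7↦3, 8↦7, 9↦4, 10↦5]  zeros at y ∈ ∅
  x = 5: [0↦2, 1↦2, 2↦6, 3↦3, 4↦4, 5↦9, 6↦7, 7↦9, 8↦4, 9↦3, 10↦6]  zeros at y ∈ ∅
  x = 6: [0↦1, 1↦3, 2↦9, 3↦8, 4↦0, 5↦7, 6↦7, 7↦0, 8↦8, 9↦9, 10↦3]  zeros at y ∈ {4, 7}
  x = 7: [0↦7, 1↦0, 2↦8, 3↦9, 4↦3, 5↦1, 6↦3, 7↦9, 8↦8, 9↦0, 10↦7]  zeros at y ∈ {1, 9}
  x = 8: [0↦9, 1↦4, 2↦3, 3↦6, 4↦2, 5↦2, 6↦6, 7↦3, 8↦4, 9↦9, 10↦7]  zeros at y ∈ ∅
  x = 9: [0↦7, 1↦4, 2↦5, 3↦10, 4↦8, 5↦10, 6↦5, 7↦4, 8↦7, 9↦3, 10↦3]  zeros at y ∈ ∅
  x = 10: [0↦1, 1↦0, 2↦3, 3↦10, 4↦10, 5↦3, 6↦0, 7↦1, 8↦6, 9↦4, 10↦6]  zeros at y ∈ {1, 6}
Collecting zeros: affine points = {(1, 6), (1, 10), (3, 4), (3, 10), (6, 4), (6, 7), (7, 1), (7, 9), (10, 1), (10, 6)}.
Total count |C(F_11)_aff| = 10.


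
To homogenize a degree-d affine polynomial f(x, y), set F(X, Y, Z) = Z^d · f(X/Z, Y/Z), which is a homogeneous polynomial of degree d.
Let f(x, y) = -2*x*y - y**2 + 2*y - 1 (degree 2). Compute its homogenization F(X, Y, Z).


F(X, Y, Z) = -2*X*Y - Y**2 + 2*Y*Z - Z**2

deg(f) = 2.
Substitute x = X/Z, y = Y/Z into f, then multiply by Z^2.
  monomial -2·x^1·y^1 ↦ -2·X^1·Y^1·Z^0.
  monomial -1·x^0·y^2 ↦ -1·X^0·Y^2·Z^0.
  monomial 2·x^0·y^1 ↦ 2·X^0·Y^1·Z^1.
  monomial -1·x^0·y^0 ↦ -1·X^0·Y^0·Z^2.
Collecting: F(X, Y, Z) = -2*X*Y - Y**2 + 2*Y*Z - Z**2.


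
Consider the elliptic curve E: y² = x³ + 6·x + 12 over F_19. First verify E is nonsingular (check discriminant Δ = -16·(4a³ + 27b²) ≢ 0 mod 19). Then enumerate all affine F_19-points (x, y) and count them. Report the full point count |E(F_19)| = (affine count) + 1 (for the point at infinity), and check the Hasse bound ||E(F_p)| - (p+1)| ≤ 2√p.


Affine points = {(1, 0), (3, 0), (4, 9), (4, 10), (6, 6), (6, 13), (7, 6), (7, 13), (9, 4), (9, 15), (12, 8), (12, 11), (13, 8), (13, 11), (14, 3), (14, 16), (15, 0), (16, 9), (16, 10), (17, 7), (17, 12), (18, 9), (18, 10)}; affine count = 23; |E(F_19)| = 24.

Discriminant check: Δ ∝ 4a³ + 27b² = 4·6³ + 27·12² = 4·216 + 27·144 ≡ 2 (mod 19). Nonzero ⇒ E is nonsingular.
For each x ∈ F_19, compute rhs = x³ + 6·x + 12 mod 19, then count y ∈ F_19 with y² ≡ rhs.
  x = 0: rhs = 12, matching y values: none (0 points).
  x = 1: rhs = 0, matching y values: 0 (1 points).
  x = 2: rhs = 13, matching y values: none (0 points).
  x = 3: rhs = 0, matching y values: 0 (1 points).
  x = 4: rhs = 5, matching y values: 9, 10 (2 points).
  x = 5: rhs = 15, matching y values: none (0 points).
  x = 6: rhs = 17, matching y values: 6, 13 (2 points).
  x = 7: rhs = 17, matching y values: 6, 13 (2 points).
  x = 8: rhs = 2, matching y values: none (0 points).
  x = 9: rhs = 16, matching y values: 4, 15 (2 points).
  x = 10: rhs = 8, matching y values: none (0 points).
  x = 11: rhs = 3, matching y values: none (0 points).
  x = 12: rhs = 7, matching y values: 8, 11 (2 points).
  x = 13: rhs = 7, matching y values: 8, 11 (2 points).
  x = 14: rhs = 9, matching y values: 3, 16 (2 points).
  x = 15: rhs = 0, matching y values: 0 (1 points).
  x = 16: rhs = 5, matching y values: 9, 10 (2 points).
  x = 17: rhs = 11, matching y values: 7, 12 (2 points).
  x = 18: rhs = 5, matching y values: 9, 10 (2 points).
Total affine count: 23.
Full point count |E(F_19)| = 23 + 1 = 24.
Hasse bound: |24 − (19+1)| = |4| = 4 ≤ 2√19 ≈ 8.7178 ✓.


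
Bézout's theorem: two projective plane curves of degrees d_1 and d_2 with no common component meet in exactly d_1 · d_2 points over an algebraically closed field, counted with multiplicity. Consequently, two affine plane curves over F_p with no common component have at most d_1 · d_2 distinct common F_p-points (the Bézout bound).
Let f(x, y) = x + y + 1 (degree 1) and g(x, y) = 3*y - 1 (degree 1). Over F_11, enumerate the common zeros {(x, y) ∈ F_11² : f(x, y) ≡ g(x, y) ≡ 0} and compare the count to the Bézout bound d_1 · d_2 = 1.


Common zeros: {(6, 4)}; count = 1; Bézout bound = 1.

deg(f) = 1, deg(g) = 1, so Bézout bound = 1.
Scan x ∈ F_11. For each x, list the y ∈ F_11 with f(x, y) ≡ 0 and those with g(x, y) ≡ 0 (mod 11); the common zeros in that column are the intersection.
  x = 0: f ≡ 0 at y ∈ {10}; g ≡ 0 at y ∈ {4}; common: ∅.
  x = 1: f ≡ 0 at y ∈ {9}; g ≡ 0 at y ∈ {4}; common: ∅.
  x = 2: f ≡ 0 at y ∈ {8}; g ≡ 0 at y ∈ {4}; common: ∅.
  x = 3: f ≡ 0 at y ∈ {7}; g ≡ 0 at y ∈ {4}; common: ∅.
  x = 4: f ≡ 0 at y ∈ {6}; g ≡ 0 at y ∈ {4}; common: ∅.
  x = 5: f ≡ 0 at y ∈ {5}; g ≡ 0 at y ∈ {4}; common: ∅.
  x = 6: f ≡ 0 at y ∈ {4}; g ≡ 0 at y ∈ {4}; common: {4}.
  x = 7: f ≡ 0 at y ∈ {3}; g ≡ 0 at y ∈ {4}; common: ∅.
  x = 8: f ≡ 0 at y ∈ {2}; g ≡ 0 at y ∈ {4}; common: ∅.
  x = 9: f ≡ 0 at y ∈ {1}; g ≡ 0 at y ∈ {4}; common: ∅.
  x = 10: f ≡ 0 at y ∈ {0}; g ≡ 0 at y ∈ {4}; common: ∅.
Collecting: common zeros = {(6, 4)}, so the count is 1.
Comparison with the Bézout bound: 1 ≤ 1 = deg(f)·deg(g), as expected for curves with no common component (the bound is attained).


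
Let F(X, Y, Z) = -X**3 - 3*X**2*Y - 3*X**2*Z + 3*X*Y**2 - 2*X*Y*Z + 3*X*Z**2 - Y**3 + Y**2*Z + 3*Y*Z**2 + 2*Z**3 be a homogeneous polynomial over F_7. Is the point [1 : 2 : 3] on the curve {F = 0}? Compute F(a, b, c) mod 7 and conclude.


F(1,2,3) ≡ 4 (mod 7); P is NOT on the curve.

Evaluate F(1, 2, 3) term-by-term (mod 7).
  -X**3 ↦ -1·1·1·1 = -1
  -3*X**2*Y ↦ -3·1·2·1 = -6
  -3*X**2*Z ↦ -3·1·1·3 = -9
  3*X*Y**2 ↦ 3·1·4·1 = 12
  -2*X*Y*Z ↦ -2·1·2·3 = -12
  3*X*Z**2 ↦ 3·1·1·9 = 27
  -Y**3 ↦ -1·1·8·1 = -8
  Y**2*Z ↦ 1·1·4·3 = 12
  3*Y*Z**2 ↦ 3·1·2·9 = 54
  2*Z**3 ↦ 2·1·1·27 = 54
Sum: F(1, 2, 3) = (-1) + (-6) + (-9) + (12) + (-12) + (27) + (-8) + (12) + (54) + (54) = 123.
Reducing mod 7: 123 ≡ 4 (mod 7).
Since F(a, b, c) ≡ 4 ≠ 0 (mod 7), P does NOT lie on the curve.


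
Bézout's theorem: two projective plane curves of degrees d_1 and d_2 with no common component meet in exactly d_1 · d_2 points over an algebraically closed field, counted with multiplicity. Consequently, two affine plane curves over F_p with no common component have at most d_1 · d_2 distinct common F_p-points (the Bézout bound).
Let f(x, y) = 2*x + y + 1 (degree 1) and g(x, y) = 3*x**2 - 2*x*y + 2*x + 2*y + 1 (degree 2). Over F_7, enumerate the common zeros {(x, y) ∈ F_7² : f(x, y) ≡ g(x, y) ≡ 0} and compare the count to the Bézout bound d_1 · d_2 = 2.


Common zeros: ∅; count = 0; Bézout bound = 2.

deg(f) = 1, deg(g) = 2, so Bézout bound = 2.
Scan x ∈ F_7. For each x, list the y ∈ F_7 with f(x, y) ≡ 0 and those with g(x, y) ≡ 0 (mod 7); the common zeros in that column are the intersection.
  x = 0: f ≡ 0 at y ∈ {6}; g ≡ 0 at y ∈ {3}; common: ∅.
  x = 1: f ≡ 0 at y ∈ {4}; g ≡ 0 at y ∈ ∅; common: ∅.
  x = 2: f ≡ 0 at y ∈ {2}; g ≡ 0 at y ∈ {5}; common: ∅.
  x = 3: f ≡ 0 at y ∈ {0}; g ≡ 0 at y ∈ {5}; common: ∅.
  x = 4: f ≡ 0 at y ∈ {5}; g ≡ 0 at y ∈ {6}; common: ∅.
  x = 5: f ≡ 0 at y ∈ {3}; g ≡ 0 at y ∈ {2}; common: ∅.
  x = 6: f ≡ 0 at y ∈ {1}; g ≡ 0 at y ∈ {3}; common: ∅.
Collecting: common zeros = ∅, so the count is 0.
Comparison with the Bézout bound: 0 ≤ 2 = deg(f)·deg(g), as expected for curves with no common component (the affine F_7-count falls short of the bound because intersections may lie at infinity, over extension fields, or carry multiplicity).


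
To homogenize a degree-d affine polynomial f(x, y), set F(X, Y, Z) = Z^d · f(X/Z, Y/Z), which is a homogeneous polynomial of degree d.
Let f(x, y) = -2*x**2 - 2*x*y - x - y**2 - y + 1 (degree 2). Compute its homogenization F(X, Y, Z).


F(X, Y, Z) = -2*X**2 - 2*X*Y - X*Z - Y**2 - Y*Z + Z**2

deg(f) = 2.
Substitute x = X/Z, y = Y/Z into f, then multiply by Z^2.
  monomial -2·x^2·y^0 ↦ -2·X^2·Y^0·Z^0.
  monomial -2·x^1·y^1 ↦ -2·X^1·Y^1·Z^0.
  monomial -1·x^1·y^0 ↦ -1·X^1·Y^0·Z^1.
  monomial -1·x^0·y^2 ↦ -1·X^0·Y^2·Z^0.
  monomial -1·x^0·y^1 ↦ -1·X^0·Y^1·Z^1.
  monomial 1·x^0·y^0 ↦ 1·X^0·Y^0·Z^2.
Collecting: F(X, Y, Z) = -2*X**2 - 2*X*Y - X*Z - Y**2 - Y*Z + Z**2.


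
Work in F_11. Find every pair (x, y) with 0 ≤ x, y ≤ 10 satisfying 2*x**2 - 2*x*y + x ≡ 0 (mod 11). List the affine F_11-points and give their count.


Affine F_11-points: {(0, 0), (0, 1), (0, 2), (0, 3), (0, 4), (0, 5), (0, 6), (0, 7), (0, 8), (0, 9), (0, 10), (1, 7), (2, 8), (3, 9), (4, 10), (5, 0), (6, 1), (7, 2), (8, 3), (9, 4), (10, 5)}; count = 21.

For each of the 121 pairs (x, y) ∈ F_11², evaluate f(x, y) mod 11. Record the zeros.
  x = 0: [0↦0, 1↦0, 2↦0, 3↦0, 4↦0, 5↦0, 6↦0, 7↦0, 8↦0, 9↦0, 10↦0]  zeros at y ∈ {0, 1, 2, 3, 4, 5, 6, 7, 8, 9, 10}
  x = 1: [0↦3, 1↦1, 2↦10, 3↦8, 4↦6, 5↦4, 6↦2, 7↦0, 8↦9, 9↦7, 10↦5]  zeros at y ∈ {7}
  x = 2: [0↦10, 1↦6, 2↦2, 3↦9, 4↦5, 5↦1, 6↦8, 7↦4, 8↦0, 9↦7, 10↦3]  zeros at y ∈ {8}
  x = 3: [0↦10, 1↦4, 2↦9, 3↦3, 4↦8, 5↦2, 6↦7, 7↦1, 8↦6, 9↦0, 10↦5]  zeros at y ∈ {9}
  x = 4: [0↦3, 1↦6, 2↦9, 3↦1, 4↦4, 5↦7, 6↦10, 7↦2, 8↦5, 9↦8, 10↦0]  zeros at y ∈ {10}
  x = 5: [0↦0, 1↦1, 2↦2, 3↦3, 4↦4, 5↦5, 6↦6, 7↦7, 8↦8, 9↦9, 10↦10]  zeros at y ∈ {0}
  x = 6: [0↦1, 1↦0, 2↦10, 3↦9, 4↦8, 5↦7, 6↦6, 7↦5, 8↦4, 9↦3, 10↦2]  zeros at y ∈ {1}
  x = 7: [0↦6, 1↦3, 2↦0, 3↦8, 4↦5, 5↦2, 6↦10, 7↦7, 8↦4, 9↦1, 10↦9]  zeros at y ∈ {2}
  x = 8: [0↦4, 1↦10, 2↦5, 3↦0, 4↦6, 5↦1, 6↦7, 7↦2, 8↦8, 9↦3, 10↦9]  zeros at y ∈ {3}
  x = 9: [0↦6, 1↦10, 2↦3, 3↦7, 4↦0, 5↦4, 6↦8, 7↦1, 8↦5, 9↦9, 10↦2]  zeros at y ∈ {4}
  x = 10: [0↦1, 1↦3, 2↦5, 3↦7, 4↦9, 5↦0, 6↦2, 7↦4, 8↦6, 9↦8, 10↦10]  zeros at y ∈ {5}
Collecting zeros: affine points = {(0, 0), (0, 1), (0, 2), (0, 3), (0, 4), (0, 5), (0, 6), (0, 7), (0, 8), (0, 9), (0, 10), (1, 7), (2, 8), (3, 9), (4, 10), (5, 0), (6, 1), (7, 2), (8, 3), (9, 4), (10, 5)}.
Total count |C(F_11)_aff| = 21.


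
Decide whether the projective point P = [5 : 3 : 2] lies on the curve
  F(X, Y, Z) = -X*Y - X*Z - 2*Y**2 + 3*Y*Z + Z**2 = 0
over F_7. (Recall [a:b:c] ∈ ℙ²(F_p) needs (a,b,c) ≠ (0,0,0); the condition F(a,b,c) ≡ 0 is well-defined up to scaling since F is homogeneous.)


F(5,3,2) ≡ 0 (mod 7); P is on the curve.

Evaluate F(5, 3, 2) term-by-term (mod 7).
  -X*Y ↦ -1·5·3·1 = -15
  -X*Z ↦ -1·5·1·2 = -10
  -2*Y**2 ↦ -2·1·9·1 = -18
  3*Y*Z ↦ 3·1·3·2 = 18
  Z**2 ↦ 1·1·1·4 = 4
Sum: F(5, 3, 2) = (-15) + (-10) + (-18) + (18) + (4) = -21.
Reducing mod 7: -21 ≡ 0 (mod 7).
Since F(a, b, c) ≡ 0 (mod 7), P lies on the curve.


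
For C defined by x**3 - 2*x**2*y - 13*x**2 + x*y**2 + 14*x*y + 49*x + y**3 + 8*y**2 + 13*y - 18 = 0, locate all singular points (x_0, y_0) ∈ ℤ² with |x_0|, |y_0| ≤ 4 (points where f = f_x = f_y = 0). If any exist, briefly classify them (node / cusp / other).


Singular points: {(2, -3)}; classification: node.

Compute partial derivatives:
  f_x = 3*x**2 - 4*x*y - 26*x + y**2 + 14*y + 49.
  f_y = -2*x**2 + 2*x*y + 14*x + 3*y**2 + 16*y + 13.
Scan x_0 ∈ {−4, ..., 4}. For each x_0, f_y(x_0, y) is a polynomial in y; find its integer roots y ∈ {−4, ..., 4}, then test f_x and f at those candidates.
  x = -4: f_y(-4, y) = 3*y**2 + 8*y - 75; no integer root y with |y| ≤ 4.
  x = -3: f_y(-3, y) = 3*y**2 + 10*y - 47; no integer root y with |y| ≤ 4.
  x = -2: f_y(-2, y) = 3*y**2 + 12*y - 23; no integer root y with |y| ≤ 4.
  x = -1: f_y(-1, y) = 3*y**2 + 14*y - 3; no integer root y with |y| ≤ 4.
  x = 0: f_y(0, y) = 3*y**2 + 16*y + 13; vanishes at y ∈ {-1}. (0, -1): f_x = 36 ≠ 0.
  x = 1: f_y(1, y) = 3*y**2 + 18*y + 25; no integer root y with |y| ≤ 4.
  x = 2: f_y(2, y) = 3*y**2 + 20*y + 33; vanishes at y ∈ {-3}. (2, -3): f_x = 0, f = 0 — SINGULAR.
  x = 3: f_y(3, y) = 3*y**2 + 22*y + 37; no integer root y with |y| ≤ 4.
  x = 4: f_y(4, y) = 3*y**2 + 24*y + 37; no integer root y with |y| ≤ 4.
Only singular point on the grid: (2, -3).
Classify: substitute x = 2 + u, y = -3 + v and expand: f = u**3 - 2*u**2*v - u**2 + u*v**2 + v**3 + v**2.
No constant or linear terms (consistent with a singular point). Quadratic part: -u**2 + v**2. Cubic part: u**3 - 2*u**2*v + u*v**2 + v**3.
The quadratic part v**2 - u**2 = (v − u)(v + u) splits into two distinct linear factors, so there are two distinct tangent lines y − -3 = ±(x − 2) — this is a node (ordinary double point).
Classification: node.


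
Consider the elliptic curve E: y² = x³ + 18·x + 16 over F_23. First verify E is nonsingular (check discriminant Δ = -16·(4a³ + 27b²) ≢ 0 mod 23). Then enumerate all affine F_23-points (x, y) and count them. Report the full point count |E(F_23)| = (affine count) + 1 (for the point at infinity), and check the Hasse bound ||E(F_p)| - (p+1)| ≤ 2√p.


Affine points = {(0, 4), (0, 19), (1, 9), (1, 14), (5, 1), (5, 22), (6, 8), (6, 15), (7, 5), (7, 18), (10, 0), (11, 2), (11, 21), (13, 3), (13, 20), (15, 2), (15, 21), (18, 10), (18, 13), (19, 8), (19, 15), (20, 2), (20, 21), (21, 8), (21, 15)}; affine count = 25; |E(F_23)| = 26.

Discriminant check: Δ ∝ 4a³ + 27b² = 4·18³ + 27·16² = 4·5832 + 27·256 ≡ 18 (mod 23). Nonzero ⇒ E is nonsingular.
For each x ∈ F_23, compute rhs = x³ + 18·x + 16 mod 23, then count y ∈ F_23 with y² ≡ rhs.
  x = 0: rhs = 16, matching y values: 4, 19 (2 points).
  x = 1: rhs = 12, matching y values: 9, 14 (2 points).
  x = 2: rhs = 14, matching y values: none (0 points).
  x = 3: rhs = 5, matching y values: none (0 points).
  x = 4: rhs = 14, matching y values: none (0 points).
  x = 5: rhs = 1, matching y values: 1, 22 (2 points).
  x = 6: rhs = 18, matching y values: 8, 15 (2 points).
  x = 7: rhs = 2, matching y values: 5, 18 (2 points).
  x = 8: rhs = 5, matching y values: none (0 points).
  x = 9: rhs = 10, matching y values: none (0 points).
  x = 10: rhs = 0, matching y values: 0 (1 points).
  x = 11: rhs = 4, matching y values: 2, 21 (2 points).
  x = 12: rhs = 5, matching y values: none (0 points).
  x = 13: rhs = 9, matching y values: 3, 20 (2 points).
  x = 14: rhs = 22, matching y values: none (0 points).
  x = 15: rhs = 4, matching y values: 2, 21 (2 points).
  x = 16: rhs = 7, matching y values: none (0 points).
  x = 17: rhs = 14, matching y values: none (0 points).
  x = 18: rhs = 8, matching y values: 10, 13 (2 points).
  x = 19: rhs = 18, matching y values: 8, 15 (2 points).
  x = 20: rhs = 4, matching y values: 2, 21 (2 points).
  x = 21: rhs = 18, matching y values: 8, 15 (2 points).
  x = 22: rhs = 20, matching y values: none (0 points).
Total affine count: 25.
Full point count |E(F_23)| = 25 + 1 = 26.
Hasse bound: |26 − (23+1)| = |2| = 2 ≤ 2√23 ≈ 9.5917 ✓.


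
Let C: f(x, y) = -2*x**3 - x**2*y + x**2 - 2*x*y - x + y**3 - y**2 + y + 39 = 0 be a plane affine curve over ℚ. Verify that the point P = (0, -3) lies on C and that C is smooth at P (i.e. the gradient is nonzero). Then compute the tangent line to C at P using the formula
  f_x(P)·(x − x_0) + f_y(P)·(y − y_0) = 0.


Tangent line at P: 5*x + 34*y + 102 = 0.

Step 1: f(0, -3) = 0, so P lies on C.
Step 2: partial derivatives
  f_x(x, y) = -6*x**2 - 2*x*y + 2*x - 2*y - 1, f_y(x, y) = -x**2 - 2*x + 3*y**2 - 2*y + 1.
  f_x(P) = 5, f_y(P) = 34 (gradient nonzero, so P is smooth).
Step 3: tangent line at P: 5·(x − 0) + 34·(y − -3) = 0.
Expanding: 5*x + 34*y + 102 = 0.


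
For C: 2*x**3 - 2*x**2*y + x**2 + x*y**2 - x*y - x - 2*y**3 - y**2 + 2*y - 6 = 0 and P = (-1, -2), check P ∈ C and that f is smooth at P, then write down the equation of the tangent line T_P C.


Tangent line at P: x - 15*y - 29 = 0.

Step 1: f(-1, -2) = 0, so P lies on C.
Step 2: partial derivatives
  f_x(x, y) = 6*x**2 - 4*x*y + 2*x + y**2 - y - 1, f_y(x, y) = -2*x**2 + 2*x*y - x - 6*y**2 - 2*y + 2.
  f_x(P) = 1, f_y(P) = -15 (gradient nonzero, so P is smooth).
Step 3: tangent line at P: 1·(x − -1) + -15·(y − -2) = 0.
Expanding: x - 15*y - 29 = 0.


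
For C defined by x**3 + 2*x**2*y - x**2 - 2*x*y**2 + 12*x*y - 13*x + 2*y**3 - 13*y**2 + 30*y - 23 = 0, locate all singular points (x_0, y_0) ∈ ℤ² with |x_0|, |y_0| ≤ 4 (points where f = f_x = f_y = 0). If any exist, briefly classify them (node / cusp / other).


Singular points: {(-1, 2)}; classification: cusp.

Compute partial derivatives:
  f_x = 3*x**2 + 4*x*y - 2*x - 2*y**2 + 12*y - 13.
  f_y = 2*x**2 - 4*x*y + 12*x + 6*y**2 - 26*y + 30.
Scan x_0 ∈ {−4, ..., 4}. For each x_0, f_y(x_0, y) is a polynomial in y; find its integer roots y ∈ {−4, ..., 4}, then test f_x and f at those candidates.
  x = -4: f_y(-4, y) = 6*y**2 - 10*y + 14; no integer root y with |y| ≤ 4.
  x = -3: f_y(-3, y) = 6*y**2 - 14*y + 12; no integer root y with |y| ≤ 4.
  x = -2: f_y(-2, y) = 6*y**2 - 18*y + 14; no integer root y with |y| ≤ 4.
  x = -1: f_y(-1, y) = 6*y**2 - 22*y + 20; vanishes at y ∈ {2}. (-1, 2): f_x = 0, f = 0 — SINGULAR.
  x = 0: f_y(0, y) = 6*y**2 - 26*y + 30; no integer root y with |y| ≤ 4.
  x = 1: f_y(1, y) = 6*y**2 - 30*y + 44; no integer root y with |y| ≤ 4.
  x = 2: f_y(2, y) = 6*y**2 - 34*y + 62; no integer root y with |y| ≤ 4.
  x = 3: f_y(3, y) = 6*y**2 - 38*y + 84; no integer root y with |y| ≤ 4.
  x = 4: f_y(4, y) = 6*y**2 - 42*y + 110; no integer root y with |y| ≤ 4.
Only singular point on the grid: (-1, 2).
Classify: substitute x = -1 + u, y = 2 + v and expand: f = u**3 + 2*u**2*v - 2*u*v**2 + 2*v**3 + v**2.
No constant or linear terms (consistent with a singular point). Quadratic part: v**2. Cubic part: u**3 + 2*u**2*v - 2*u*v**2 + 2*v**3.
The quadratic part v**2 is a perfect square, so there is a single (double) tangent line v = 0, i.e. y = 2. Restricting the cubic part to that line (v = 0) leaves u**3 ≠ 0, so f is not divisible by v and the branch is v² ≈ -u**3 to lowest order — this is a cusp.
Classification: cusp.


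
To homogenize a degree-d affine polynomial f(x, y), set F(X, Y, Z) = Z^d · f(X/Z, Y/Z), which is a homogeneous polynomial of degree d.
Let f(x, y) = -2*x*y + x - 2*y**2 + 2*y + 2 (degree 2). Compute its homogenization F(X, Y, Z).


F(X, Y, Z) = -2*X*Y + X*Z - 2*Y**2 + 2*Y*Z + 2*Z**2

deg(f) = 2.
Substitute x = X/Z, y = Y/Z into f, then multiply by Z^2.
  monomial -2·x^1·y^1 ↦ -2·X^1·Y^1·Z^0.
  monomial 1·x^1·y^0 ↦ 1·X^1·Y^0·Z^1.
  monomial -2·x^0·y^2 ↦ -2·X^0·Y^2·Z^0.
  monomial 2·x^0·y^1 ↦ 2·X^0·Y^1·Z^1.
  monomial 2·x^0·y^0 ↦ 2·X^0·Y^0·Z^2.
Collecting: F(X, Y, Z) = -2*X*Y + X*Z - 2*Y**2 + 2*Y*Z + 2*Z**2.


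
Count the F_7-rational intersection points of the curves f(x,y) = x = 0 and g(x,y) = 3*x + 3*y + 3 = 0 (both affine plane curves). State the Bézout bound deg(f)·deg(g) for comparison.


Common zeros: {(0, 6)}; count = 1; Bézout bound = 1.

deg(f) = 1, deg(g) = 1, so Bézout bound = 1.
Scan x ∈ F_7. For each x, list the y ∈ F_7 with f(x, y) ≡ 0 and those with g(x, y) ≡ 0 (mod 7); the common zeros in that column are the intersection.
  x = 0: f ≡ 0 at y ∈ {0, 1, 2, 3, 4, 5, 6}; g ≡ 0 at y ∈ {6}; common: {6}.
  x = 1: f ≡ 0 at y ∈ ∅; g ≡ 0 at y ∈ {5}; common: ∅.
  x = 2: f ≡ 0 at y ∈ ∅; g ≡ 0 at y ∈ {4}; common: ∅.
  x = 3: f ≡ 0 at y ∈ ∅; g ≡ 0 at y ∈ {3}; common: ∅.
  x = 4: f ≡ 0 at y ∈ ∅; g ≡ 0 at y ∈ {2}; common: ∅.
  x = 5: f ≡ 0 at y ∈ ∅; g ≡ 0 at y ∈ {1}; common: ∅.
  x = 6: f ≡ 0 at y ∈ ∅; g ≡ 0 at y ∈ {0}; common: ∅.
Collecting: common zeros = {(0, 6)}, so the count is 1.
Comparison with the Bézout bound: 1 ≤ 1 = deg(f)·deg(g), as expected for curves with no common component (the bound is attained).


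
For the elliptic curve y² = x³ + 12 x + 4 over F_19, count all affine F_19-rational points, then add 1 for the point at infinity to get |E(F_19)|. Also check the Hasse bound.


Affine points = {(0, 2), (0, 17), (1, 6), (1, 13), (2, 6), (2, 13), (6, 8), (6, 11), (8, 2), (8, 17), (9, 9), (9, 10), (11, 2), (11, 17), (13, 1), (13, 18), (14, 3), (14, 16), (15, 5), (15, 14), (16, 6), (16, 13)}; affine count = 22; |E(F_19)| = 23.

Discriminant check: Δ ∝ 4a³ + 27b² = 4·12³ + 27·4² = 4·1728 + 27·16 ≡ 10 (mod 19). Nonzero ⇒ E is nonsingular.
For each x ∈ F_19, compute rhs = x³ + 12·x + 4 mod 19, then count y ∈ F_19 with y² ≡ rhs.
  x = 0: rhs = 4, matching y values: 2, 17 (2 points).
  x = 1: rhs = 17, matching y values: 6, 13 (2 points).
  x = 2: rhs = 17, matching y values: 6, 13 (2 points).
  x = 3: rhs = 10, matching y values: none (0 points).
  x = 4: rhs = 2, matching y values: none (0 points).
  x = 5: rhs = 18, matching y values: none (0 points).
  x = 6: rhs = 7, matching y values: 8, 11 (2 points).
  x = 7: rhs = 13, matching y values: none (0 points).
  x = 8: rhs = 4, matching y values: 2, 17 (2 points).
  x = 9: rhs = 5, matching y values: 9, 10 (2 points).
  x = 10: rhs = 3, matching y values: none (0 points).
  x = 11: rhs = 4, matching y values: 2, 17 (2 points).
  x = 12: rhs = 14, matching y values: none (0 points).
  x = 13: rhs = 1, matching y values: 1, 18 (2 points).
  x = 14: rhs = 9, matching y values: 3, 16 (2 points).
  x = 15: rhs = 6, matching y values: 5, 14 (2 points).
  x = 16: rhs = 17, matching y values: 6, 13 (2 points).
  x = 17: rhs = 10, matching y values: none (0 points).
  x = 18: rhs = 10, matching y values: none (0 points).
Total affine count: 22.
Full point count |E(F_19)| = 22 + 1 = 23.
Hasse bound: |23 − (19+1)| = |3| = 3 ≤ 2√19 ≈ 8.7178 ✓.
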